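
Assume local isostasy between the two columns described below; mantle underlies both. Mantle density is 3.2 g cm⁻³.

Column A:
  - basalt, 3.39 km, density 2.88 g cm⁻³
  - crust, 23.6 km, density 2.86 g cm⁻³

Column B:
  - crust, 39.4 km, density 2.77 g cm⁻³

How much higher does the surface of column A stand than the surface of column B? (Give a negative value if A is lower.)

For any compensation level in the mantle, the mantle terms cancel and isostasy reduces to e = (Σt_A − Σt_B) − (Σ(ρt)_A − Σ(ρt)_B) / ρ_m.
Σt_A = 26.99 km; Σt_B = 39.4 km; Σ(ρt)_A = 77.2592; Σ(ρt)_B = 109.138 (in km·g cm⁻³).
e = (26.99 − 39.4) − (77.2592 − 109.138) / 3.2 = −2.45 km.

−2.45 km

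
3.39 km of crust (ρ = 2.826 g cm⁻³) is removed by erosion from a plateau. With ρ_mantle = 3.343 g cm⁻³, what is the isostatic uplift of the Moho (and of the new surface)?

Unloading: uplift u = e ρ_c/ρ_m = 3.39 km × 2.826/3.343 = 2.87 km.

2.87 km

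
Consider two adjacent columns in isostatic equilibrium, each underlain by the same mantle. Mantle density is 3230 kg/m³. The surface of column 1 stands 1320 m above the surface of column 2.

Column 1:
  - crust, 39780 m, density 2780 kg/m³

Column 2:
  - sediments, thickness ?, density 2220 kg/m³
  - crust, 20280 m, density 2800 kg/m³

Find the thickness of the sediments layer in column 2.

Take the compensation level at the base of the deeper column (depth z_c below the surface of column 1) and equate Σ ρ_i t_i down to z_c; mantle fills any gap and the z_c terms cancel.
Column 1: 39780×2780 + (z_c − 39780)×3230
Column 2: 1320×0 + x×2220 + 20280×2800 + (z_c − 1320 − 20280 − x)×3230
The z_c×3230 term appears on both sides and cancels. Collect the known terms of each column as K = Σ(ρt)_known − 3230 × (depth of known layers): K_1 = 110588400 − 3230×39780 = −17901000; K_2 = 56784000 − 3230×(1320 + 20280) = −12984000.
Balance: K_1 = K_2 − x×(3230 − 2220), so x = (K_2 − K_1)/(3230 − 2220) = 4917000/1010 = 4870 m.

4870 m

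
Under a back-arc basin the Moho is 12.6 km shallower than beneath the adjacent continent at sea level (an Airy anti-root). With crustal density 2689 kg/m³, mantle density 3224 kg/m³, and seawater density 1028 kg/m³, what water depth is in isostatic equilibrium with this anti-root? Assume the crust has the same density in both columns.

4.06 km

Replacing a thickness d of crust by seawater at the top must be balanced by replacing crust with mantle at the base: d (ρ_c − ρ_w) = a (ρ_m − ρ_c).
d = a (ρ_m − ρ_c)/(ρ_c − ρ_w) = 12.6 km × 535/1661 = 4.06 km.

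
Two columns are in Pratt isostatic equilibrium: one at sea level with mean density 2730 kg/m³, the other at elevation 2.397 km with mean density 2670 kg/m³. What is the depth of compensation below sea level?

ρ_ref D = ρ (D + h) → D (ρ_ref − ρ) = ρ h.
D = ρ h/(ρ_ref − ρ) = 2670 × 2.397 km/(2730 − 2670) = 107 km.

107 km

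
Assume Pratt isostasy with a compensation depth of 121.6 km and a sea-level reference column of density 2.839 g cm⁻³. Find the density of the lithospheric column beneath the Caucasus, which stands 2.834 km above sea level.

2.77 g cm⁻³

Pratt balance: ρ_ref D = ρ (D + h).
ρ = ρ_ref D/(D + h) = 2.839 × 121.6 km/(121.6 km + 2.834 km) = 2.77 g cm⁻³.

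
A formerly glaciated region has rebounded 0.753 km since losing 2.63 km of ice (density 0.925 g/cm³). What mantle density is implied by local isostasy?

3.23 g/cm³

ρ_m = ρ_ice t / u = 0.925 × 2.63 km/0.753 km = 3.23 g/cm³.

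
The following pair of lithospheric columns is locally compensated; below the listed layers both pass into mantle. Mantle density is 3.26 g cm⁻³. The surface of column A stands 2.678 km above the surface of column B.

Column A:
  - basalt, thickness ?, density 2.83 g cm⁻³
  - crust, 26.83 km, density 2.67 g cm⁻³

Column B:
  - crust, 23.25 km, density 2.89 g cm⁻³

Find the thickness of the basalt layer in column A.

Take the compensation level at the base of the deeper column (depth z_c below the surface of column A) and equate Σ ρ_i t_i down to z_c; mantle fills any gap and the z_c terms cancel.
Column A: x×2.83 + 26.83×2.67 + (z_c − 26.83 − x)×3.26
Column B: 2.678×0 + 23.25×2.89 + (z_c − 2.678 − 23.25)×3.26
The z_c×3.26 term appears on both sides and cancels. Collect the known terms of each column as K = Σ(ρt)_known − 3.26 × (depth of known layers): K_A = 71.6361 − 3.26×26.83 = −15.8297; K_B = 67.1925 − 3.26×(2.678 + 23.25) = −17.33278.
Balance: K_A − x×(3.26 − 2.83) = K_B, so x = (K_A − K_B)/(3.26 − 2.83) = 1.50308/0.43 = 3.5 km.

3.5 km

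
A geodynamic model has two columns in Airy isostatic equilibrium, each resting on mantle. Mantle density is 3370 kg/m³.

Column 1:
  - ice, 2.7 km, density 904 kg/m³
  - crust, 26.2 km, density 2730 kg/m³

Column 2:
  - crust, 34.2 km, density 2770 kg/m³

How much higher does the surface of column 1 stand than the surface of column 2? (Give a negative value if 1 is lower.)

For any compensation level in the mantle, the mantle terms cancel and isostasy reduces to e = (Σt_1 − Σt_2) − (Σ(ρt)_1 − Σ(ρt)_2) / ρ_m.
Σt_1 = 28.9 km; Σt_2 = 34.2 km; Σ(ρt)_1 = 73966.8; Σ(ρt)_2 = 94734 (in km·kg/m³).
e = (28.9 − 34.2) − (73966.8 − 94734) / 3370 = 0.862 km.

0.862 km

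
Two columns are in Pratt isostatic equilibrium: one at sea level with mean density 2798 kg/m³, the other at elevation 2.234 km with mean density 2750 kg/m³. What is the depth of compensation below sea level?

ρ_ref D = ρ (D + h) → D (ρ_ref − ρ) = ρ h.
D = ρ h/(ρ_ref − ρ) = 2750 × 2.234 km/(2798 − 2750) = 128 km.

128 km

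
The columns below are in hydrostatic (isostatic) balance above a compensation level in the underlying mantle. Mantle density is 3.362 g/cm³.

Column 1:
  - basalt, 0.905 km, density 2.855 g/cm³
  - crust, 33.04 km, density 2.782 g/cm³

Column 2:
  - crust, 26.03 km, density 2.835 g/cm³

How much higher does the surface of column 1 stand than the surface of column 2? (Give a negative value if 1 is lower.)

1.76 km

For any compensation level in the mantle, the mantle terms cancel and isostasy reduces to e = (Σt_1 − Σt_2) − (Σ(ρt)_1 − Σ(ρt)_2) / ρ_m.
Σt_1 = 33.945 km; Σt_2 = 26.03 km; Σ(ρt)_1 = 94.501055; Σ(ρt)_2 = 73.79505 (in km·g/cm³).
e = (33.945 − 26.03) − (94.501055 − 73.79505) / 3.362 = 1.76 km.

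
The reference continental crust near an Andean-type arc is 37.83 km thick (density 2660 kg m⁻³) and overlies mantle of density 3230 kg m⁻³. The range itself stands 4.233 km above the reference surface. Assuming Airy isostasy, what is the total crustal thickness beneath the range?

61.8 km

Root depth r = h ρ_c / (ρ_m − ρ_c) = 4.233 km × 2660 / 570 = 19.75 km.
Total thickness = T + h + r = 37.83 km + 4.233 km + 19.75 km = 61.8 km.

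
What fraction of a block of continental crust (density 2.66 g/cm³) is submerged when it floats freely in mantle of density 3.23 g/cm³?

0.824

Submerged fraction = ρ_obj/ρ_fluid = 2.66/3.23 = 0.824.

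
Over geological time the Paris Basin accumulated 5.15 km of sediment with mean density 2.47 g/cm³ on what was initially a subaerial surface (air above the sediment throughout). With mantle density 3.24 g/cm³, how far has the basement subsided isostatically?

Subaerial load: s = t ρ_sed / ρ_m = 5.15 km × 2.47/3.24 = 3.93 km.

3.93 km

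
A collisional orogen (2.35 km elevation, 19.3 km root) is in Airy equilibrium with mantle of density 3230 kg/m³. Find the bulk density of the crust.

2880 kg/m³

ρ_c h = (ρ_m − ρ_c) r → ρ_c (h + r) = ρ_m r → ρ_c = ρ_m r / (h + r).
ρ_c = 3230 × 19.3 km / (2.35 km + 19.3 km) = 2880 kg/m³.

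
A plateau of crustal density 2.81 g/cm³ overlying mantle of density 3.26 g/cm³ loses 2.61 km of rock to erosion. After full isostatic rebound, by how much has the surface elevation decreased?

Rebound u = e ρ_c/ρ_m = 2.61 km × 2.81/3.26 = 2.25 km.
Net surface drop = e − u = 2.61 km − 2.25 km = e (ρ_m − ρ_c)/ρ_m = 0.36 km.

0.36 km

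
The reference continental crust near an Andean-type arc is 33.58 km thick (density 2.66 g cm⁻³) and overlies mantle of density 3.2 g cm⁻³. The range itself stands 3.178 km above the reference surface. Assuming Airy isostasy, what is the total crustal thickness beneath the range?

52.4 km

Root depth r = h ρ_c / (ρ_m − ρ_c) = 3.178 km × 2.66 / 0.54 = 15.65 km.
Total thickness = T + h + r = 33.58 km + 3.178 km + 15.65 km = 52.4 km.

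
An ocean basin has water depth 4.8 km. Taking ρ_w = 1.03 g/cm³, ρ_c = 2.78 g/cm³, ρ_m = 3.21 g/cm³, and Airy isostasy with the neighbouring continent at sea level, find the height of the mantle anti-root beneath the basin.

In Airy isostatic equilibrium: replacing crust with seawater at the top is compensated by replacing crust with mantle at the base: d (ρ_c − ρ_w) = a (ρ_m − ρ_c).
a = d (ρ_c − ρ_w)/(ρ_m − ρ_c) = 4.8 km × 1.75/0.43 = 19.5 km.

19.5 km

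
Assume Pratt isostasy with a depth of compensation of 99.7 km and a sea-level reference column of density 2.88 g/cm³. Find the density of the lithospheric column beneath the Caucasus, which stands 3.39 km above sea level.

2.79 g/cm³

Pratt balance: ρ_ref D = ρ (D + h).
ρ = ρ_ref D/(D + h) = 2.88 × 99.7 km/(99.7 km + 3.39 km) = 2.79 g/cm³.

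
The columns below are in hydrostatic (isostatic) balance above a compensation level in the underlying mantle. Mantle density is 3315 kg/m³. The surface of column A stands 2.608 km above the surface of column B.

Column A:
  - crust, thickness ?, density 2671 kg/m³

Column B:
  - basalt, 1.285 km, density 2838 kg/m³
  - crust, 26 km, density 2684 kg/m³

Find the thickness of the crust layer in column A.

Take the compensation level at the base of the deeper column (depth z_c below the surface of column A) and equate Σ ρ_i t_i down to z_c; mantle fills any gap and the z_c terms cancel.
Column A: x×2671 + (z_c − 0 − x)×3315
Column B: 2.608×0 + 1.285×2838 + 26×2684 + (z_c − 2.608 − 27.285)×3315
The z_c×3315 term appears on both sides and cancels. Collect the known terms of each column as K = Σ(ρt)_known − 3315 × (depth of known layers): K_A = 0 − 3315×0 = 0; K_B = 73430.83 − 3315×(2.608 + 27.285) = −25664.465.
Balance: K_A − x×(3315 − 2671) = K_B, so x = (K_A − K_B)/(3315 − 2671) = 25664.5/644 = 39.9 km.

39.9 km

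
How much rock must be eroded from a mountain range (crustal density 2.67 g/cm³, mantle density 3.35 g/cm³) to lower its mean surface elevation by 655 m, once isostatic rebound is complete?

Net drop Δ = e − u = e − e ρ_c/ρ_m = e (ρ_m − ρ_c)/ρ_m.
e = Δ ρ_m/(ρ_m − ρ_c) = 655 m × 3.35/0.68 = 3230 m.

3230 m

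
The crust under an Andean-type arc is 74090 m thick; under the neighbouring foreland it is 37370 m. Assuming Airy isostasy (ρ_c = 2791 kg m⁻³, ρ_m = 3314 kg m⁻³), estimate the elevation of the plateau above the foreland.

5790 m

Excess crust Δ = 74090 m − 37370 m = 36720 m, split between elevation h and root r with h + r = Δ.
Airy balance ρ_c h = (ρ_m − ρ_c) r gives r = h ρ_c/(ρ_m − ρ_c), so h (1 + ρ_c/(ρ_m − ρ_c)) = Δ, i.e. h = Δ (ρ_m − ρ_c)/ρ_m.
h = 36720 m × 523/3314 = 5790 m.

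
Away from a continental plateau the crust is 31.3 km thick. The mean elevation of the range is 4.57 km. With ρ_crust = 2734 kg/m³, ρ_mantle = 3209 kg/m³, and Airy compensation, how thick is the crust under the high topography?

Root depth r = h ρ_c / (ρ_m − ρ_c) = 4.57 km × 2734 / 475 = 26.3 km.
Total thickness = T + h + r = 31.3 km + 4.57 km + 26.3 km = 62.2 km.

62.2 km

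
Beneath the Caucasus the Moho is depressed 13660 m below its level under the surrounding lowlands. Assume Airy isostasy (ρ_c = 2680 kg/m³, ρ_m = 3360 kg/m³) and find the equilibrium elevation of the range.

By Archimedes' principle applied to the lithosphere: ρ_c h = (ρ_m − ρ_c) r.
h = r (ρ_m − ρ_c) / ρ_c = 13660 m × (3360 − 2680) / 2680 = 3470 m.

3470 m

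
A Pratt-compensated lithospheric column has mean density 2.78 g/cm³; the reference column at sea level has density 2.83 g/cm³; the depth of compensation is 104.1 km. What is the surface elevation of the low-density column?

ρ_ref D = ρ (D + h) → h = D (ρ_ref − ρ)/ρ.
h = 104.1 km × (2.83 − 2.78)/2.78 = 1.87 km.

1.87 km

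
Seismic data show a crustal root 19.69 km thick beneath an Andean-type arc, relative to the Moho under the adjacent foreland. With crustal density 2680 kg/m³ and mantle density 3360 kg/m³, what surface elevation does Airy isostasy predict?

5 km

Balancing pressure at the compensation depth: ρ_c h = (ρ_m − ρ_c) r.
h = r (ρ_m − ρ_c) / ρ_c = 19.69 km × (3360 − 2680) / 2680 = 5 km.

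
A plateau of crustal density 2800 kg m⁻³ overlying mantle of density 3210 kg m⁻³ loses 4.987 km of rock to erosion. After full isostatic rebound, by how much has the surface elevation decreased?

0.637 km

Rebound u = e ρ_c/ρ_m = 4.987 km × 2800/3210 = 4.35 km.
Net surface drop = e − u = 4.987 km − 4.35 km = e (ρ_m − ρ_c)/ρ_m = 0.637 km.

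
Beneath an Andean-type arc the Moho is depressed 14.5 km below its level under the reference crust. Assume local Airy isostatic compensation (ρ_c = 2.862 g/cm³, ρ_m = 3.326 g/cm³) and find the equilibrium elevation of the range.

2.35 km

Isostatic balance requires: ρ_c h = (ρ_m − ρ_c) r.
h = r (ρ_m − ρ_c) / ρ_c = 14.5 km × (3.326 − 2.862) / 2.862 = 2.35 km.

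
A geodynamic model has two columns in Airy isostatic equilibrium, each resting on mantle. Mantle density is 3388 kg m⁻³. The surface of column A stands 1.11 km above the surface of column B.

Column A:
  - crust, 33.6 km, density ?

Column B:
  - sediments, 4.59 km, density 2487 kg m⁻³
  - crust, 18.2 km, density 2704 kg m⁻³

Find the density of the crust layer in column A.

Take the compensation level at the base of the deeper column (depth z_c below the surface of column A) and equate Σ ρ_i t_i down to z_c; mantle fills any gap and the z_c terms cancel.
Column A: 33.6×ρ + (z_c − 33.6)×3388
Column B: 1.11×0 + 4.59×2487 + 18.2×2704 + (z_c − 1.11 − 22.79)×3388
The z_c×3388 term appears on both sides and cancels. Collect the known terms of each column as K = Σ(ρt)_known − 3388 × (depth of known layers): K_A = 0 − 3388×33.6 = −113836.8; K_B = 60628.13 − 3388×(1.11 + 22.79) = −20345.07.
Balance: K_A + 33.6×ρ = K_B, so ρ = (K_B − K_A)/33.6 = 93491.7/33.6 = 2780 kg m⁻³.

2780 kg m⁻³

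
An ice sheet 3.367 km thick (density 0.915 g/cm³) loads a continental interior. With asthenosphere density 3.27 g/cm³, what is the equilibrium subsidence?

0.942 km

Balancing pressure at the compensation depth: the ice load ρ_ice t is balanced by mantle displaced below, ρ_m s.
s = t ρ_ice / ρ_m = 3.367 km × 0.915/3.27 = 0.942 km.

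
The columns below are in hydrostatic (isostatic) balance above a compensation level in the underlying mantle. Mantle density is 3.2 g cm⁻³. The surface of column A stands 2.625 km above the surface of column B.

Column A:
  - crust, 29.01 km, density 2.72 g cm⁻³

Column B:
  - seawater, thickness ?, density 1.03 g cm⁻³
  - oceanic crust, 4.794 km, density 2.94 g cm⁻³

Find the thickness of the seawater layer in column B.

1.97 km

Take the compensation level at the base of the deeper column (depth z_c below the surface of column A) and equate Σ ρ_i t_i down to z_c; mantle fills any gap and the z_c terms cancel.
Column A: 29.01×2.72 + (z_c − 29.01)×3.2
Column B: 2.625×0 + x×1.03 + 4.794×2.94 + (z_c − 2.625 − 4.794 − x)×3.2
The z_c×3.2 term appears on both sides and cancels. Collect the known terms of each column as K = Σ(ρt)_known − 3.2 × (depth of known layers): K_A = 78.9072 − 3.2×29.01 = −13.9248; K_B = 14.09436 − 3.2×(2.625 + 4.794) = −9.64644.
Balance: K_A = K_B − x×(3.2 − 1.03), so x = (K_B − K_A)/(3.2 − 1.03) = 4.27836/2.17 = 1.97 km.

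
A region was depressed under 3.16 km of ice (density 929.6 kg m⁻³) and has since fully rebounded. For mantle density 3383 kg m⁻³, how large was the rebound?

0.868 km

Removing the load lets mantle flow back in; uplift u satisfies ρ_ice t = ρ_m u.
u = t ρ_ice/ρ_m = 3.16 km × 929.6/3383 = 0.868 km.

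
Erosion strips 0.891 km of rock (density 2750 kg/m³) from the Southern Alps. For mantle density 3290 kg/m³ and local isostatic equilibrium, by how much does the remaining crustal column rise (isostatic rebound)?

0.745 km

Unloading: uplift u = e ρ_c/ρ_m = 0.891 km × 2750/3290 = 0.745 km.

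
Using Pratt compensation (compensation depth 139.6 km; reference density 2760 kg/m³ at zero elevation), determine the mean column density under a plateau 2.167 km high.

2720 kg/m³

Pratt balance: ρ_ref D = ρ (D + h).
ρ = ρ_ref D/(D + h) = 2760 × 139.6 km/(139.6 km + 2.167 km) = 2720 kg/m³.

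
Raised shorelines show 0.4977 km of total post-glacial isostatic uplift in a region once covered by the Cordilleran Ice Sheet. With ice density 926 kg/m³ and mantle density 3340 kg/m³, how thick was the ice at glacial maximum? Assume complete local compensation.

u = t ρ_ice/ρ_m → t = u ρ_m/ρ_ice = 0.4977 km × 3340/926 = 1.8 km.

1.8 km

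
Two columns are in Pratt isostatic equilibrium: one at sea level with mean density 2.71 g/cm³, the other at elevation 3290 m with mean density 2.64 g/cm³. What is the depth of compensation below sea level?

ρ_ref D = ρ (D + h) → D (ρ_ref − ρ) = ρ h.
D = ρ h/(ρ_ref − ρ) = 2.64 × 3290 m/(2.71 − 2.64) = 124000 m.

124000 m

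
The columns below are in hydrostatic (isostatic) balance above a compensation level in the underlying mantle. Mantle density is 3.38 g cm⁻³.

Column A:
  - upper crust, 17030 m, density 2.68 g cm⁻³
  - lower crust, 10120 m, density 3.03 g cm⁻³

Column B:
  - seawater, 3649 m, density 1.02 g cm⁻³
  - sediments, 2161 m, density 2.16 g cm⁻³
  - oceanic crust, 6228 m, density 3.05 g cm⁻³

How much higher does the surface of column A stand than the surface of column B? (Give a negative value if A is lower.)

For any compensation level in the mantle, the mantle terms cancel and isostasy reduces to e = (Σt_A − Σt_B) − (Σ(ρt)_A − Σ(ρt)_B) / ρ_m.
Σt_A = 27150 m; Σt_B = 12038 m; Σ(ρt)_A = 76304; Σ(ρt)_B = 27385.14 (in m·g cm⁻³).
e = (27150 − 12038) − (76304 − 27385.14) / 3.38 = 639 m.

639 m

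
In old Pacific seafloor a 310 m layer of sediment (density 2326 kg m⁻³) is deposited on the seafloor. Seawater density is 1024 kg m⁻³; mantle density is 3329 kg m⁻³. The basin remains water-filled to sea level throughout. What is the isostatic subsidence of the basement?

175 m

Submarine loading: the sediment displaces seawater, and the subsidence is in turn flooded, so s (ρ_m − ρ_w) = t (ρ_sed − ρ_w).
s = 310 m × (2326 − 1024) / (3329 − 1024) = 175 m.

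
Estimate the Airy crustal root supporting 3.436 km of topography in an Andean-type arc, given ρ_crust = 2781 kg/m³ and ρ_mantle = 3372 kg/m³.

For local isostatic compensation: the weight of the topography is balanced by the buoyancy of the root, ρ_c h = (ρ_m − ρ_c) r.
r = h · ρ_c / (ρ_m − ρ_c) = 3.436 km × 2781 / (3372 − 2781) = 16.2 km.

16.2 km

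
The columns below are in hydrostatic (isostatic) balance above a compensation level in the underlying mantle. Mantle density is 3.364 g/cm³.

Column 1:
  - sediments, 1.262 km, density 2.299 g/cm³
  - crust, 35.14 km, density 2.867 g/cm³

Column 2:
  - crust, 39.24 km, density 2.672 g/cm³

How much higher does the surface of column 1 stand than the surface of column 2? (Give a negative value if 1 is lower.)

−2.48 km

For any compensation level in the mantle, the mantle terms cancel and isostasy reduces to e = (Σt_1 − Σt_2) − (Σ(ρt)_1 − Σ(ρt)_2) / ρ_m.
Σt_1 = 36.402 km; Σt_2 = 39.24 km; Σ(ρt)_1 = 103.647718; Σ(ρt)_2 = 104.84928 (in km·g/cm³).
e = (36.402 − 39.24) − (103.647718 − 104.84928) / 3.364 = −2.48 km.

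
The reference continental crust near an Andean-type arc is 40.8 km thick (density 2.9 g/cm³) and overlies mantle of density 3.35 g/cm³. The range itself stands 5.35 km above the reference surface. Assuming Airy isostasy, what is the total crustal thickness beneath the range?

Root depth r = h ρ_c / (ρ_m − ρ_c) = 5.35 km × 2.9 / 0.45 = 34.48 km.
Total thickness = T + h + r = 40.8 km + 5.35 km + 34.48 km = 80.6 km.

80.6 km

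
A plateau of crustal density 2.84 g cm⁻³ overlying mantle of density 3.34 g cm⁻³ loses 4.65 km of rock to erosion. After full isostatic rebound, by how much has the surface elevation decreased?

Rebound u = e ρ_c/ρ_m = 4.65 km × 2.84/3.34 = 3.954 km.
Net surface drop = e − u = 4.65 km − 3.954 km = e (ρ_m − ρ_c)/ρ_m = 0.696 km.

0.696 km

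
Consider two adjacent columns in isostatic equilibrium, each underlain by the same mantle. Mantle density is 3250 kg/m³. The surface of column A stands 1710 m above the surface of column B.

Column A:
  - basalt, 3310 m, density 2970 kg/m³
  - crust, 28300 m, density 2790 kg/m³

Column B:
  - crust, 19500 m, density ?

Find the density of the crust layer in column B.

Take the compensation level at the base of the deeper column (depth z_c below the surface of column A) and equate Σ ρ_i t_i down to z_c; mantle fills any gap and the z_c terms cancel.
Column A: 3310×2970 + 28300×2790 + (z_c − 31610)×3250
Column B: 1710×0 + 19500×ρ + (z_c − 1710 − 19500)×3250
The z_c×3250 term appears on both sides and cancels. Collect the known terms of each column as K = Σ(ρt)_known − 3250 × (depth of known layers): K_A = 88787700 − 3250×31610 = −13944800; K_B = 0 − 3250×(1710 + 19500) = −68932500.
Balance: K_A = K_B + 19500×ρ, so ρ = (K_A − K_B)/19500 = 54987700/19500 = 2820 kg/m³.

2820 kg/m³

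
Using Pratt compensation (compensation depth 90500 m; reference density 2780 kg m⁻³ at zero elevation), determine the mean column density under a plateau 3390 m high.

2680 kg m⁻³

Pratt balance: ρ_ref D = ρ (D + h).
ρ = ρ_ref D/(D + h) = 2780 × 90500 m/(90500 m + 3390 m) = 2680 kg m⁻³.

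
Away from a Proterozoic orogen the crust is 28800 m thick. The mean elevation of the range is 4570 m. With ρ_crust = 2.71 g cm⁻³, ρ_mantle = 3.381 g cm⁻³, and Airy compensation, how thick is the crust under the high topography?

Root depth r = h ρ_c / (ρ_m − ρ_c) = 4570 m × 2.71 / 0.671 = 18460 m.
Total thickness = T + h + r = 28800 m + 4570 m + 18460 m = 51800 m.

51800 m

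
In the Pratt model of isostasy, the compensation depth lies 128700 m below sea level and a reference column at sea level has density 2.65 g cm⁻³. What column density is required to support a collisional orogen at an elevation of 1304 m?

Pratt balance: ρ_ref D = ρ (D + h).
ρ = ρ_ref D/(D + h) = 2.65 × 128700 m/(128700 m + 1304 m) = 2.62 g cm⁻³.

2.62 g cm⁻³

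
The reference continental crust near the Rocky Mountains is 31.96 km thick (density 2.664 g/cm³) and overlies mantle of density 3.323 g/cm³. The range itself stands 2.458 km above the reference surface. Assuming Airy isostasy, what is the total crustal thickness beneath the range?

Root depth r = h ρ_c / (ρ_m − ρ_c) = 2.458 km × 2.664 / 0.659 = 9.936 km.
Total thickness = T + h + r = 31.96 km + 2.458 km + 9.936 km = 44.4 km.

44.4 km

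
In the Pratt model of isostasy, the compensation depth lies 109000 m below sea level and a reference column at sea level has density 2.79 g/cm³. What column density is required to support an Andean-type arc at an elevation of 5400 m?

2.66 g/cm³

Pratt balance: ρ_ref D = ρ (D + h).
ρ = ρ_ref D/(D + h) = 2.79 × 109000 m/(109000 m + 5400 m) = 2.66 g/cm³.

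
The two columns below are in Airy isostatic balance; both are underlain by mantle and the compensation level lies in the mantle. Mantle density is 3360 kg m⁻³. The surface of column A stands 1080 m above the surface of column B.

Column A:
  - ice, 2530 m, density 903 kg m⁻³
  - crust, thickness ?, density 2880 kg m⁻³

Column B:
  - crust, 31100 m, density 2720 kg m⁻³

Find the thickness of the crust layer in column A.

36100 m

Take the compensation level at the base of the deeper column (depth z_c below the surface of column A) and equate Σ ρ_i t_i down to z_c; mantle fills any gap and the z_c terms cancel.
Column A: 2530×903 + x×2880 + (z_c − 2530 − x)×3360
Column B: 1080×0 + 31100×2720 + (z_c − 1080 − 31100)×3360
The z_c×3360 term appears on both sides and cancels. Collect the known terms of each column as K = Σ(ρt)_known − 3360 × (depth of known layers): K_A = 2284590 − 3360×2530 = −6216210; K_B = 84592000 − 3360×(1080 + 31100) = −23532800.
Balance: K_A − x×(3360 − 2880) = K_B, so x = (K_A − K_B)/(3360 − 2880) = 17316600/480 = 36100 m.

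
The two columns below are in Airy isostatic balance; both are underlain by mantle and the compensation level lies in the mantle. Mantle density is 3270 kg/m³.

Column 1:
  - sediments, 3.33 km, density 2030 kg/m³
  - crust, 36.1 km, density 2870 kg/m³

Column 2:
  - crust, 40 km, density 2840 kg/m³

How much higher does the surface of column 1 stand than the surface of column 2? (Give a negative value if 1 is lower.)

0.419 km

For any compensation level in the mantle, the mantle terms cancel and isostasy reduces to e = (Σt_1 − Σt_2) − (Σ(ρt)_1 − Σ(ρt)_2) / ρ_m.
Σt_1 = 39.43 km; Σt_2 = 40 km; Σ(ρt)_1 = 110366.9; Σ(ρt)_2 = 113600 (in km·kg/m³).
e = (39.43 − 40) − (110366.9 − 113600) / 3270 = 0.419 km.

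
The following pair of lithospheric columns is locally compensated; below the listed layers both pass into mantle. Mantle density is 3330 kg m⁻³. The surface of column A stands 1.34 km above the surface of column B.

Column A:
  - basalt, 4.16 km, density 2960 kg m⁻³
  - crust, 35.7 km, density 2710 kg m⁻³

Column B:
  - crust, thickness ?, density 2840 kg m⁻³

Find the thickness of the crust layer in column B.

39.2 km

Take the compensation level at the base of the deeper column (depth z_c below the surface of column A) and equate Σ ρ_i t_i down to z_c; mantle fills any gap and the z_c terms cancel.
Column A: 4.16×2960 + 35.7×2710 + (z_c − 39.86)×3330
Column B: 1.34×0 + x×2840 + (z_c − 1.34 − 0 − x)×3330
The z_c×3330 term appears on both sides and cancels. Collect the known terms of each column as K = Σ(ρt)_known − 3330 × (depth of known layers): K_A = 109060.6 − 3330×39.86 = −23673.2; K_B = 0 − 3330×(1.34 + 0) = −4462.2.
Balance: K_A = K_B − x×(3330 − 2840), so x = (K_B − K_A)/(3330 − 2840) = 19211/490 = 39.2 km.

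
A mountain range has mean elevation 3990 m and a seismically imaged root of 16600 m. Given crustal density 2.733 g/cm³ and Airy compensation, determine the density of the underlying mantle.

3.39 g/cm³

Airy balance: ρ_c h = (ρ_m − ρ_c) r → ρ_m = ρ_c (1 + h/r).
ρ_m = 2.733 × (1 + 3990 m/16600 m) = 3.39 g/cm³.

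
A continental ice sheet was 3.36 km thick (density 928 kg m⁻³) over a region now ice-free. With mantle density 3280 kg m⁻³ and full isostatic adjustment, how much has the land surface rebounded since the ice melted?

Removing the load lets mantle flow back in; uplift u satisfies ρ_ice t = ρ_m u.
u = t ρ_ice/ρ_m = 3.36 km × 928/3280 = 0.951 km.

0.951 km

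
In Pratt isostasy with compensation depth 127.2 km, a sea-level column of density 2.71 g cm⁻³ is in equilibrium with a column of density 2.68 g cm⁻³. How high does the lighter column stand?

1.42 km

ρ_ref D = ρ (D + h) → h = D (ρ_ref − ρ)/ρ.
h = 127.2 km × (2.71 − 2.68)/2.68 = 1.42 km.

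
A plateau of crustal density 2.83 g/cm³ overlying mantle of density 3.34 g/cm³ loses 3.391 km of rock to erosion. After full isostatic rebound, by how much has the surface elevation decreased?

0.518 km

Rebound u = e ρ_c/ρ_m = 3.391 km × 2.83/3.34 = 2.873 km.
Net surface drop = e − u = 3.391 km − 2.873 km = e (ρ_m − ρ_c)/ρ_m = 0.518 km.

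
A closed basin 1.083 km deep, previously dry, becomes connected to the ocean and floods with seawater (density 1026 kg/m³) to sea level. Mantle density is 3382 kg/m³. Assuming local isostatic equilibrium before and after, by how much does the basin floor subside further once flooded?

0.472 km

After flooding the water column is d + s deep. Its weight must equal the weight of mantle displaced by the extra subsidence s: (d + s) ρ_w = s ρ_m.
s = d ρ_w / (ρ_m − ρ_w) = 1.083 km × 1026/(3382 − 1026) = 0.472 km.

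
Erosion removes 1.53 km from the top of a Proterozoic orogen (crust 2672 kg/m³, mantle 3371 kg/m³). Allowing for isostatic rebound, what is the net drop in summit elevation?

Rebound u = e ρ_c/ρ_m = 1.53 km × 2672/3371 = 1.213 km.
Net surface drop = e − u = 1.53 km − 1.213 km = e (ρ_m − ρ_c)/ρ_m = 0.317 km.

0.317 km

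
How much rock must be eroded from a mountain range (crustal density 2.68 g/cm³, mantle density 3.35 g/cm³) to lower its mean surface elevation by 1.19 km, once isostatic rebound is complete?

Net drop Δ = e − u = e − e ρ_c/ρ_m = e (ρ_m − ρ_c)/ρ_m.
e = Δ ρ_m/(ρ_m − ρ_c) = 1.19 km × 3.35/0.67 = 5.95 km.

5.95 km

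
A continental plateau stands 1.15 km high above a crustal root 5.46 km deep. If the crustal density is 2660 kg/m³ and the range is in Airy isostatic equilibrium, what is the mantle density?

3220 kg/m³

Airy balance: ρ_c h = (ρ_m − ρ_c) r → ρ_m = ρ_c (1 + h/r).
ρ_m = 2660 × (1 + 1.15 km/5.46 km) = 3220 kg/m³.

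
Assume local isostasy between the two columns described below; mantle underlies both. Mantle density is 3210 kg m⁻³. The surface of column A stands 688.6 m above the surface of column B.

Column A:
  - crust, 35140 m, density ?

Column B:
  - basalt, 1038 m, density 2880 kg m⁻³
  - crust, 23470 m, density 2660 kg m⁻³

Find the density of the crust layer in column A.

2770 kg m⁻³

Take the compensation level at the base of the deeper column (depth z_c below the surface of column A) and equate Σ ρ_i t_i down to z_c; mantle fills any gap and the z_c terms cancel.
Column A: 35140×ρ + (z_c − 35140)×3210
Column B: 688.6×0 + 1038×2880 + 23470×2660 + (z_c − 688.6 − 24508)×3210
The z_c×3210 term appears on both sides and cancels. Collect the known terms of each column as K = Σ(ρt)_known − 3210 × (depth of known layers): K_A = 0 − 3210×35140 = −112799400; K_B = 65419640 − 3210×(688.6 + 24508) = −15461446.
Balance: K_A + 35140×ρ = K_B, so ρ = (K_B − K_A)/35140 = 97338000/35140 = 2770 kg m⁻³.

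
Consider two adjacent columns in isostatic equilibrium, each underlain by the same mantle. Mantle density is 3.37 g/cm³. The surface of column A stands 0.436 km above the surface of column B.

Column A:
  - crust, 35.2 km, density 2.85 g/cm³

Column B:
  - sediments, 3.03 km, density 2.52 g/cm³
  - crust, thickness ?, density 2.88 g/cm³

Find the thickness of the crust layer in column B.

Take the compensation level at the base of the deeper column (depth z_c below the surface of column A) and equate Σ ρ_i t_i down to z_c; mantle fills any gap and the z_c terms cancel.
Column A: 35.2×2.85 + (z_c − 35.2)×3.37
Column B: 0.436×0 + 3.03×2.52 + x×2.88 + (z_c − 0.436 − 3.03 − x)×3.37
The z_c×3.37 term appears on both sides and cancels. Collect the known terms of each column as K = Σ(ρt)_known − 3.37 × (depth of known layers): K_A = 100.32 − 3.37×35.2 = −18.304; K_B = 7.6356 − 3.37×(0.436 + 3.03) = −4.04482.
Balance: K_A = K_B − x×(3.37 − 2.88), so x = (K_B − K_A)/(3.37 − 2.88) = 14.2592/0.49 = 29.1 km.

29.1 km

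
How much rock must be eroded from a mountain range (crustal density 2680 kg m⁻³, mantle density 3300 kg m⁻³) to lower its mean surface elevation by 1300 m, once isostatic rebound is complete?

Net drop Δ = e − u = e − e ρ_c/ρ_m = e (ρ_m − ρ_c)/ρ_m.
e = Δ ρ_m/(ρ_m − ρ_c) = 1300 m × 3300/620 = 6920 m.

6920 m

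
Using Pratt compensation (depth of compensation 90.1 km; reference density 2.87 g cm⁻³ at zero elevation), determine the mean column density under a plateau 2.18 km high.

2.8 g cm⁻³

Pratt balance: ρ_ref D = ρ (D + h).
ρ = ρ_ref D/(D + h) = 2.87 × 90.1 km/(90.1 km + 2.18 km) = 2.8 g cm⁻³.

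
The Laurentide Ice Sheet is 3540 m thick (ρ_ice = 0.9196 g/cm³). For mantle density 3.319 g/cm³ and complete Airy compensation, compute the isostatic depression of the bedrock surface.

981 m

By Archimedes' principle applied to the lithosphere: the ice load ρ_ice t is balanced by mantle displaced below, ρ_m s.
s = t ρ_ice / ρ_m = 3540 m × 0.9196/3.319 = 981 m.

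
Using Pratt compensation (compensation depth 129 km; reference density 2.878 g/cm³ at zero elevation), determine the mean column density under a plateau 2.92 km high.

Pratt balance: ρ_ref D = ρ (D + h).
ρ = ρ_ref D/(D + h) = 2.878 × 129 km/(129 km + 2.92 km) = 2.81 g/cm³.

2.81 g/cm³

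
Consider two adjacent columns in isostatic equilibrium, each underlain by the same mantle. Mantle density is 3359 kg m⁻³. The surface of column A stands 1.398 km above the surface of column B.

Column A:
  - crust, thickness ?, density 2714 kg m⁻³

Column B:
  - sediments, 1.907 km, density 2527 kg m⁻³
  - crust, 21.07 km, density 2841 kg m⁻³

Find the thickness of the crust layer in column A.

26.7 km

Take the compensation level at the base of the deeper column (depth z_c below the surface of column A) and equate Σ ρ_i t_i down to z_c; mantle fills any gap and the z_c terms cancel.
Column A: x×2714 + (z_c − 0 − x)×3359
Column B: 1.398×0 + 1.907×2527 + 21.07×2841 + (z_c − 1.398 − 22.977)×3359
The z_c×3359 term appears on both sides and cancels. Collect the known terms of each column as K = Σ(ρt)_known − 3359 × (depth of known layers): K_A = 0 − 3359×0 = 0; K_B = 64678.859 − 3359×(1.398 + 22.977) = −17196.766.
Balance: K_A − x×(3359 − 2714) = K_B, so x = (K_A − K_B)/(3359 − 2714) = 17196.8/645 = 26.7 km.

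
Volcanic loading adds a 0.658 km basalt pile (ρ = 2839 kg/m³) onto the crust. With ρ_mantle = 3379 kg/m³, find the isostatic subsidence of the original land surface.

Subaerial loading: s = t ρ_load / ρ_m.
s = 0.658 km × 2839/3379 = 0.553 km.

0.553 km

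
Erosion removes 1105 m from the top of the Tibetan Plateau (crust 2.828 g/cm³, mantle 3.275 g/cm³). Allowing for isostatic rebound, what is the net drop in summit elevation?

151 m

Rebound u = e ρ_c/ρ_m = 1105 m × 2.828/3.275 = 954.2 m.
Net surface drop = e − u = 1105 m − 954.2 m = e (ρ_m − ρ_c)/ρ_m = 151 m.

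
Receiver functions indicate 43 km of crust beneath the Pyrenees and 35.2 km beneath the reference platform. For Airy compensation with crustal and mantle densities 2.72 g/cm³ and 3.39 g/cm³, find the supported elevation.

1.54 km

Excess crust Δ = 43 km − 35.2 km = 7.8 km, split between elevation h and root r with h + r = Δ.
Airy balance ρ_c h = (ρ_m − ρ_c) r gives r = h ρ_c/(ρ_m − ρ_c), so h (1 + ρ_c/(ρ_m − ρ_c)) = Δ, i.e. h = Δ (ρ_m − ρ_c)/ρ_m.
h = 7.8 km × 0.67/3.39 = 1.54 km.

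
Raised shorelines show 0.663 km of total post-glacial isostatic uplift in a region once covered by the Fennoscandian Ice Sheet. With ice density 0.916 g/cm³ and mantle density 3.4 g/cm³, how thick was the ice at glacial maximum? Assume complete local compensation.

2.46 km

u = t ρ_ice/ρ_m → t = u ρ_m/ρ_ice = 0.663 km × 3.4/0.916 = 2.46 km.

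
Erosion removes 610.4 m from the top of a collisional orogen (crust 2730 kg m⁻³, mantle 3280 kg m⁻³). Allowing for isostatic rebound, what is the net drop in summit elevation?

Rebound u = e ρ_c/ρ_m = 610.4 m × 2730/3280 = 508 m.
Net surface drop = e − u = 610.4 m − 508 m = e (ρ_m − ρ_c)/ρ_m = 102 m.

102 m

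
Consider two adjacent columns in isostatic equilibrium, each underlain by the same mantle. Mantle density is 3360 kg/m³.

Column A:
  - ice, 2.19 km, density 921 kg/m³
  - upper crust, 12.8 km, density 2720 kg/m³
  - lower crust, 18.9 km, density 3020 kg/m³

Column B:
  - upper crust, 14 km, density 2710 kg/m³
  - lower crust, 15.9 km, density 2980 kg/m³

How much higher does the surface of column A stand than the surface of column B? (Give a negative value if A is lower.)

For any compensation level in the mantle, the mantle terms cancel and isostasy reduces to e = (Σt_A − Σt_B) − (Σ(ρt)_A − Σ(ρt)_B) / ρ_m.
Σt_A = 33.89 km; Σt_B = 29.9 km; Σ(ρt)_A = 93910.99; Σ(ρt)_B = 85322 (in km·kg/m³).
e = (33.89 − 29.9) − (93910.99 − 85322) / 3360 = 1.43 km.

1.43 km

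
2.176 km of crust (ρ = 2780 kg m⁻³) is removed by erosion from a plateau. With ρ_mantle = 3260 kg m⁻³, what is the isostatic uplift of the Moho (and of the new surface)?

1.86 km

Unloading: uplift u = e ρ_c/ρ_m = 2.176 km × 2780/3260 = 1.86 km.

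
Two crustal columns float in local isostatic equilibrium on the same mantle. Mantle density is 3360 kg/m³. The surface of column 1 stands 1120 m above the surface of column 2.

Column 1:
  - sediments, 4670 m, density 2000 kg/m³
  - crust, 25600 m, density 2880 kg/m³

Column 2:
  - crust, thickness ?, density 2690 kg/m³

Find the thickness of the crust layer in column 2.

22200 m

Take the compensation level at the base of the deeper column (depth z_c below the surface of column 1) and equate Σ ρ_i t_i down to z_c; mantle fills any gap and the z_c terms cancel.
Column 1: 4670×2000 + 25600×2880 + (z_c − 30270)×3360
Column 2: 1120×0 + x×2690 + (z_c − 1120 − 0 − x)×3360
The z_c×3360 term appears on both sides and cancels. Collect the known terms of each column as K = Σ(ρt)_known − 3360 × (depth of known layers): K_1 = 83068000 − 3360×30270 = −18639200; K_2 = 0 − 3360×(1120 + 0) = −3763200.
Balance: K_1 = K_2 − x×(3360 − 2690), so x = (K_2 − K_1)/(3360 − 2690) = 14876000/670 = 22200 m.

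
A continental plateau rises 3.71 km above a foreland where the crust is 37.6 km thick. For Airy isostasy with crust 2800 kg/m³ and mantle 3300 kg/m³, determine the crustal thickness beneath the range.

62.1 km

Root depth r = h ρ_c / (ρ_m − ρ_c) = 3.71 km × 2800 / 500 = 20.78 km.
Total thickness = T + h + r = 37.6 km + 3.71 km + 20.78 km = 62.1 km.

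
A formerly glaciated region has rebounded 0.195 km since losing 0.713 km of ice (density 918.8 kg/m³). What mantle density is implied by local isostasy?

3360 kg/m³

ρ_m = ρ_ice t / u = 918.8 × 0.713 km/0.195 km = 3360 kg/m³.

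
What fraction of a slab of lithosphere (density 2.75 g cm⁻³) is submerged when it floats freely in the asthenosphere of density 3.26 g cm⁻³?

84.4%

Submerged fraction = ρ_obj/ρ_fluid = 2.75/3.26 = 84.4%.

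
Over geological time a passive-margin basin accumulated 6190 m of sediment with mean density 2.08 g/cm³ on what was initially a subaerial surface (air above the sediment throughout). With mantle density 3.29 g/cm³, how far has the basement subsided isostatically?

3910 m

Subaerial load: s = t ρ_sed / ρ_m = 6190 m × 2.08/3.29 = 3910 m.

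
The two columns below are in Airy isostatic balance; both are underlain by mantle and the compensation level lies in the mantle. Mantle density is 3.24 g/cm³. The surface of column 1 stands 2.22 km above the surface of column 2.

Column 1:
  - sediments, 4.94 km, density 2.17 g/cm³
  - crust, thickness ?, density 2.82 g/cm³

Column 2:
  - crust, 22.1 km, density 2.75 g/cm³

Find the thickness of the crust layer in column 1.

30.3 km

Take the compensation level at the base of the deeper column (depth z_c below the surface of column 1) and equate Σ ρ_i t_i down to z_c; mantle fills any gap and the z_c terms cancel.
Column 1: 4.94×2.17 + x×2.82 + (z_c − 4.94 − x)×3.24
Column 2: 2.22×0 + 22.1×2.75 + (z_c − 2.22 − 22.1)×3.24
The z_c×3.24 term appears on both sides and cancels. Collect the known terms of each column as K = Σ(ρt)_known − 3.24 × (depth of known layers): K_1 = 10.7198 − 3.24×4.94 = −5.2858; K_2 = 60.775 − 3.24×(2.22 + 22.1) = −18.0218.
Balance: K_1 − x×(3.24 − 2.82) = K_2, so x = (K_1 − K_2)/(3.24 − 2.82) = 12.736/0.42 = 30.3 km.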